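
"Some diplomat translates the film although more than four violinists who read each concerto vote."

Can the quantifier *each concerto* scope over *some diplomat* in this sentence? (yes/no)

No

*each concerto* sits inside the relative clause *who read each concerto*, which is itself inside the adjunct *although more than four violinists who read each concerto vote*.
The quantifier would have to escape first the RC and then the adjunct — two independent island violations.
So the wide-scope reading for *each concerto* is blocked.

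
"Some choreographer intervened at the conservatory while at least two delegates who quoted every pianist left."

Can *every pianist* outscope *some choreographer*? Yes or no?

The DP *every pianist* is contained in the relative clause *who quoted every pianist*, which is itself inside the adjunct *while at least two delegates who quoted every pianist left*.
Nested islands: the RC island is itself inside an adjunct island, so wide scope is doubly excluded.
So *every pianist* cannot raise to a position above *some choreographer*.

No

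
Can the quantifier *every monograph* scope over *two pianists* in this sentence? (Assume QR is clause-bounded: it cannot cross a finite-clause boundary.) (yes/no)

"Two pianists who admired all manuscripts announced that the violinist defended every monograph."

No

*every monograph* occurs within the finite complement clause *that the violinist defended every monograph*.
Given the clause-boundedness assumption, QR cannot cross the finite CP into the matrix.
*every monograph* > *two pianists* would require crossing that boundary, which is illicit.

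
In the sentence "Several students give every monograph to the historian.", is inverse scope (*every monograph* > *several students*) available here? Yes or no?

Both DPs are arguments of the same predicate; there is no clause or island boundary between them.
No island intervenes, so both surface and inverse scope are derivable.

Yes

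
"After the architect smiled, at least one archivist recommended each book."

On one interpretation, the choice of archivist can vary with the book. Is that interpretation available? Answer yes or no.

Yes

The paraphrase describes the scope ordering *each book* > *at least one archivist*.
The adjunct clause does not contain *each book*, which is the matrix object.
Nothing blocks QR of the lower DP to a position above the higher one, so inverse scope is available.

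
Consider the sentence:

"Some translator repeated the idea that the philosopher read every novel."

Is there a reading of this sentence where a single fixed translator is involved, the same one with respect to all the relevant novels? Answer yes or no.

The paraphrase describes the scope ordering *some translator* > *every novel*.
Surface scope (*some translator* > *every novel*) is always derivable; islands only block QR, not in-situ interpretation.

Yes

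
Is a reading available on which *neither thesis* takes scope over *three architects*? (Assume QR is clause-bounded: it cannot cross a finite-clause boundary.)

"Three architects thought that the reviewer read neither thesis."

No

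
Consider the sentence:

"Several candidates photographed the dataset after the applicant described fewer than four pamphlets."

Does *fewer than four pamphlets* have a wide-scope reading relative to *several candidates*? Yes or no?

Structurally, *fewer than four pamphlets* is inside the adjunct clause *after the applicant described fewer than four pamphlets*.
Scope out of an adjunct clause is unavailable: QR respects the adjunct-island constraint.
So the wide-scope reading for *fewer than four pamphlets* is blocked.

No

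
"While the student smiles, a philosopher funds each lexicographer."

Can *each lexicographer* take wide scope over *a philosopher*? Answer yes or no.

Although there is an adjunct clause, *each lexicographer* is in the main clause, not inside the adjunct.
Since no island is crossed, the inverse ordering is licensed alongside surface scope.

Yes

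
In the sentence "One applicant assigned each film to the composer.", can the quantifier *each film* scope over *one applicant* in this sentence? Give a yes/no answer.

Both DPs are arguments of the same predicate; there is no clause or island boundary between them.
Ordinary QR to a clause-peripheral position gives the wide-scope LF for the lower DP.
So *each film* > *one applicant* is among the available readings.

Yes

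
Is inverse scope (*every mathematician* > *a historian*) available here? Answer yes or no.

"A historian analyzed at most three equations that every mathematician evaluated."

No

*every mathematician* occurs within the relative clause *that every mathematician evaluated* modifying *at most three equations*.
Quantifiers inside a relative clause are trapped there; the RC boundary blocks QR.
*every mathematician* > *a historian* would require crossing that boundary, which is illicit.
(Only the surface reading survives: one fixed historian with respect to all the relevant mathematicians.)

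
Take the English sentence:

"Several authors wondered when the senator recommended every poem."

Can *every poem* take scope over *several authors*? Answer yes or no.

The DP *every poem* is contained in the embedded question *when the senator recommended every poem*.
Embedded questions are wh-islands: a quantifier inside an indirect question cannot QR into the matrix clause.
*every poem* is confined to the island and cannot take scope over *several authors*.

No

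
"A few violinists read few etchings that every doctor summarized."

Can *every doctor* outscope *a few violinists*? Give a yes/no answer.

*every doctor* is embedded in the relative clause *that every doctor summarized* modifying *few etchings*.
Relative clauses block scope extraction: QR cannot target a position outside the modified NP.
So *every doctor* cannot raise high enough to outscope *a few violinists*; only the surface ordering *a few violinists* > *every doctor* is available.

No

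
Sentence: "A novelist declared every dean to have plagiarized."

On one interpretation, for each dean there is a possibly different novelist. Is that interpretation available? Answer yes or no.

This is the *every dean* > *a novelist* reading.
This is an ECM construction: *every dean* is the infinitival subject, Case-marked by the matrix verb, and the infinitive is transparent for QR.
Ordinary QR to a clause-peripheral position gives the wide-scope LF for the lower DP.
The sentence is scopally ambiguous between *a novelist* > *every dean* and *every dean* > *a novelist*.

Yes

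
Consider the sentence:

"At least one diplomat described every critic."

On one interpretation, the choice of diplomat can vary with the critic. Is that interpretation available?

This is the *every critic* > *at least one diplomat* reading.
*at least one diplomat* and *every critic* are co-arguments of the matrix verb, with nothing but a clause-internal boundary between them.
QR within a single clause is free, so the lower quantifier may take scope over the higher one.
Both orderings are possible: *at least one diplomat* > *every critic* and *every critic* > *at least one diplomat*.

Yes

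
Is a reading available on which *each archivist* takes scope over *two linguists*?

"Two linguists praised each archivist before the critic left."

Yes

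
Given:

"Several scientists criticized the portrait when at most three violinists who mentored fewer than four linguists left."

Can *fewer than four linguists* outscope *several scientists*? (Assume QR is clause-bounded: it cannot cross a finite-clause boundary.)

The target quantifier *fewer than four linguists* is part of the relative clause *who mentored fewer than four linguists*, which is itself inside the adjunct *when at most three violinists who mentored fewer than four linguists left*.
Even if one barrier were somehow void, the other would still block QR.
*fewer than four linguists* is confined to the island and cannot take scope over *several scientists*.

No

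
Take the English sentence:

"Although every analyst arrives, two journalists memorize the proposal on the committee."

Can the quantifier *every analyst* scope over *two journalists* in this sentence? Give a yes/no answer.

The target quantifier *every analyst* is part of the adjunct clause *although every analyst arrives*.
Adverbial clauses are not L-marked, so they are barriers for QR — the quantifier cannot escape the adjunct.
So *every analyst* cannot raise to a position above *two journalists*.

No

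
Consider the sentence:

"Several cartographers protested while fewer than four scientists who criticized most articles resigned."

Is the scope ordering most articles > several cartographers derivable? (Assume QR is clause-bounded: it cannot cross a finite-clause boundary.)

The target quantifier *most articles* is part of the relative clause *who criticized most articles*, which is itself inside the adjunct *while fewer than four scientists who criticized most articles resigned*.
The quantifier would have to escape first the RC and then the adjunct — two independent island violations.
The inverse ordering *most articles* > *several cartographers* is therefore underivable.

No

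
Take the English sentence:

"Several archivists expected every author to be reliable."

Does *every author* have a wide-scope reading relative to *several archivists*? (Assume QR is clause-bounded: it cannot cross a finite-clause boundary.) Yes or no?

Yes

*every author* is the subject of an ECM infinitive — the infinitival complement of an ECM verb is not a scope island, so *every author* can raise into the matrix clause.
Since no island is crossed, the inverse ordering is licensed alongside surface scope.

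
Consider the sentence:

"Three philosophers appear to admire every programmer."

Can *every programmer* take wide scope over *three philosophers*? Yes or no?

Yes

*every programmer* is inside a raising infinitive, which is transparent to QR (no CP barrier), so it behaves as a matrix argument.
With no island boundary between them, the object can take inverse scope over the subject via ordinary QR within the clause.
The sentence is scopally ambiguous between *three philosophers* > *every programmer* and *every programmer* > *three philosophers*.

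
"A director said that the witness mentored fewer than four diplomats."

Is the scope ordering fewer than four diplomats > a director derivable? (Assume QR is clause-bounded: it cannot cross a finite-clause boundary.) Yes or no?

No

*fewer than four diplomats* sits inside the finite complement clause *that the witness mentored fewer than four diplomats*.
With QR restricted to its own tensed clause, the embedded quantifier cannot reach a matrix scope position.
Hence only narrow scope for *fewer than four diplomats* (under *a director*) survives.
(Only the surface reading survives: one fixed director with respect to all the relevant diplomats.)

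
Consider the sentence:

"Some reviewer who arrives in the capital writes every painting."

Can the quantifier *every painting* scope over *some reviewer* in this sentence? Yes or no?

Yes

Although the sentence contains a relative clause (*who arrives in the capital*), *every painting* is outside it, in the matrix VP.
Ordinary QR to a clause-peripheral position gives the wide-scope LF for the lower DP.
The sentence is scopally ambiguous between *some reviewer* > *every painting* and *every painting* > *some reviewer*.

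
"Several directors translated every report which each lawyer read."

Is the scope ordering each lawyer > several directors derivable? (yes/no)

No

The DP *each lawyer* is contained in the relative clause *which each lawyer read* modifying *every report*.
A relative clause is a scope island — quantifier raising cannot cross its boundary.
So the wide-scope reading for *each lawyer* is blocked.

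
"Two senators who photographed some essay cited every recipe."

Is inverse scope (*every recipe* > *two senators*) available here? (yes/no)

Yes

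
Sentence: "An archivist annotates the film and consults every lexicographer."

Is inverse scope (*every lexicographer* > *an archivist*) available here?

*every lexicographer* sits inside one conjunct of the coordinate structure (*consults every lexicographer*).
Coordinate structures are islands for non-across-the-board movement, QR included.
*every lexicographer* is confined to the island and cannot take scope over *an archivist*.

No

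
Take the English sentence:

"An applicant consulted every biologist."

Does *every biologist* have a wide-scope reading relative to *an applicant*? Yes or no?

Both DPs are arguments of the same predicate; there is no clause or island boundary between them.
Ordinary QR to a clause-peripheral position gives the wide-scope LF for the lower DP.
Both orderings are possible: *an applicant* > *every biologist* and *every biologist* > *an applicant*.

Yes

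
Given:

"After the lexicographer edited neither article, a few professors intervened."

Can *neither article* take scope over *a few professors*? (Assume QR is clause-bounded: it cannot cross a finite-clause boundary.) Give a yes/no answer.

No

*neither article* occurs within the adjunct clause *after the lexicographer edited neither article*.
Adjunct clauses are scope islands: a quantifier inside an adjunct cannot raise into the matrix clause.
The ordering *neither article* > *a few professors* is therefore underivable.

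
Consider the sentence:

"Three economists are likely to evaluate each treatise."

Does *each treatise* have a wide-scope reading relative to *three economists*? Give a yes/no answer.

Infinitival complements of raising predicates do not block QR; *each treatise* and *three economists* are effectively clausemates.
With no island boundary between them, the object can take inverse scope over the subject via ordinary QR within the clause.

Yes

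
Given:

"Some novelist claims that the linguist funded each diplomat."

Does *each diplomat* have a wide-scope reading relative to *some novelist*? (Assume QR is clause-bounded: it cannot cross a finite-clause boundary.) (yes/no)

No

*each diplomat* sits inside the finite complement clause *that the linguist funded each diplomat*.
Given the clause-boundedness assumption, QR cannot cross the finite CP into the matrix.
The inverse ordering *each diplomat* > *some novelist* is therefore underivable.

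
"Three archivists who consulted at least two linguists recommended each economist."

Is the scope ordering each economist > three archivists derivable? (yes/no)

Yes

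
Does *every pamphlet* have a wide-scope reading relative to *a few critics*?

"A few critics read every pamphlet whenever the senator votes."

Yes

The adjunct island is irrelevant here — *every pamphlet* and *a few critics* are both in the matrix clause.
With no island boundary between them, the object can take inverse scope over the subject via ordinary QR within the clause.
Both orderings are possible: *a few critics* > *every pamphlet* and *every pamphlet* > *a few critics*.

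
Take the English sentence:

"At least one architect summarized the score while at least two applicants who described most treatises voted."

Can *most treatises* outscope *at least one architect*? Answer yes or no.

*most treatises* is embedded in the relative clause *who described most treatises*, which is itself inside the adjunct *while at least two applicants who described most treatises voted*.
Two island boundaries intervene — the relative clause and the adjunct. Either alone would block QR.
There is no licit LF on which *most treatises* c-commands *at least one architect*.
(Only the surface reading survives: one fixed architect with respect to all the relevant treatises.)

No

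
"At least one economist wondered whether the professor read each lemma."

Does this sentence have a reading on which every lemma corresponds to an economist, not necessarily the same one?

The paraphrase describes the scope ordering *each lemma* > *at least one economist*.
The DP *each lemma* is contained in the embedded question *whether the professor read each lemma*.
Embedded questions are wh-islands: a quantifier inside an indirect question cannot QR into the matrix clause.
So *each lemma* cannot raise to a position above *at least one economist*.

No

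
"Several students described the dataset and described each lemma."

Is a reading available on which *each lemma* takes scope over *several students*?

No

The target quantifier *each lemma* is part of one conjunct of the coordinate structure (*described each lemma*).
Asymmetric QR out of one conjunct violates the Coordinate Structure Constraint.
So the wide-scope reading for *each lemma* is blocked.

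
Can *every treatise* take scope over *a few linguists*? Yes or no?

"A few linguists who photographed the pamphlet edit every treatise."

Yes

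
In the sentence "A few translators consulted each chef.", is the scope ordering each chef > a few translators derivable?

*each chef* and *a few translators* are in the same minimal clause.
Nothing blocks QR of the lower DP to a position above the higher one, so inverse scope is available.

Yes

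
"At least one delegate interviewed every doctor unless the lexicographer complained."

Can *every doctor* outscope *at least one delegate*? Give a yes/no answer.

Neither queried DP is inside the adjunct, so the adjunct-island constraint does not apply.
No island intervenes, so both surface and inverse scope are derivable.

Yes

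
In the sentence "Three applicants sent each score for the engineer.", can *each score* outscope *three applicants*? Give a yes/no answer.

Yes

*each score* is the matrix object and *three applicants* the matrix subject; the two are clausemates.
Ordinary QR to a clause-peripheral position gives the wide-scope LF for the lower DP.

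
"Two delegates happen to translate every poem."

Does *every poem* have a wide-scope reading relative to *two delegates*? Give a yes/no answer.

The matrix predicate is a raising verb, whose infinitival complement is not a scope island — *every poem* can QR into the matrix clause.
Ordinary QR to a clause-peripheral position gives the wide-scope LF for the lower DP.
The sentence is scopally ambiguous between *two delegates* > *every poem* and *every poem* > *two delegates*.

Yes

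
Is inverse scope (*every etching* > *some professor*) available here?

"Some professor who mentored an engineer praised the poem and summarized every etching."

No

*every etching* occurs within one conjunct of the coordinate structure (*summarized every etching*).
Coordinate structures are islands for non-across-the-board movement, QR included.
Hence only narrow scope for *every etching* (under *some professor*) survives.
(Only the surface reading survives: one fixed professor with respect to all the relevant etchings.)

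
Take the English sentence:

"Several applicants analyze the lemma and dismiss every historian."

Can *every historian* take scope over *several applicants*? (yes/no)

The target quantifier *every historian* is part of one conjunct of the coordinate structure (*dismiss every historian*).
Coordinate structures are islands for non-across-the-board movement, QR included.
So *every historian* cannot raise to a position above *several applicants*.

No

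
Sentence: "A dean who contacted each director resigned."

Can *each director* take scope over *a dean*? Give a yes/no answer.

The target quantifier *each director* is part of the relative clause *who contacted each director*.
Relative clauses block scope extraction: QR cannot target a position outside the modified NP.
*each director* is confined to the island and cannot take scope over *a dean*.

No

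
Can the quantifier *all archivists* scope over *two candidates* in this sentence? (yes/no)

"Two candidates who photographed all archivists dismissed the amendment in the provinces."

No

*all archivists* occurs within the relative clause *who photographed all archivists*.
The relative clause forms an island for QR, so the quantifier is confined to the head noun's restrictor.
Hence only narrow scope for *all archivists* (under *two candidates*) survives.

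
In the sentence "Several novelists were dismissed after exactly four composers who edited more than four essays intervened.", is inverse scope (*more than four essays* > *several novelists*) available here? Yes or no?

No

*more than four essays* sits inside the relative clause *who edited more than four essays*, which is itself inside the adjunct *after exactly four composers who edited more than four essays intervened*.
Nested islands: the RC island is itself inside an adjunct island, so wide scope is doubly excluded.
So the wide-scope reading for *more than four essays* is blocked.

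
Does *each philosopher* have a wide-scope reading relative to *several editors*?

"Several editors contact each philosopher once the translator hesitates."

*each philosopher* is a matrix argument; the adjunct is an island but the target quantifier is outside it.
No island intervenes, so both surface and inverse scope are derivable.

Yes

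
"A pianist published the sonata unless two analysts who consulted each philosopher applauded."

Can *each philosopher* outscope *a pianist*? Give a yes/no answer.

*each philosopher* occurs within the relative clause *who consulted each philosopher*, which is itself inside the adjunct *unless two analysts who consulted each philosopher applauded*.
Two island boundaries intervene — the relative clause and the adjunct. Either alone would block QR.
The inverse ordering *each philosopher* > *a pianist* is therefore underivable.

No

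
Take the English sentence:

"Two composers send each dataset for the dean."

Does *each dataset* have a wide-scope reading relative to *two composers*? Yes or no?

*each dataset* and *two composers* are in the same minimal clause.
QR within a single clause is free, so the lower quantifier may take scope over the higher one.

Yes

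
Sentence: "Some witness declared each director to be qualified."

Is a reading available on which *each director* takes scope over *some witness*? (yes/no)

Yes

*each director* is the subject of an ECM infinitive — the infinitival complement of an ECM verb is not a scope island, so *each director* can raise into the matrix clause.
With no island boundary between them, the object can take inverse scope over the subject via ordinary QR within the clause.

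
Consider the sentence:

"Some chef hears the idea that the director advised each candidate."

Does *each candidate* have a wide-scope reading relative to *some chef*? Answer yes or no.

No

The target quantifier *each candidate* is part of the complex NP *the idea that the director advised each candidate*.
Since the clause is the complement of a nominal head, the CNPC blocks scope extraction.
The inverse ordering *each candidate* > *some chef* is therefore underivable.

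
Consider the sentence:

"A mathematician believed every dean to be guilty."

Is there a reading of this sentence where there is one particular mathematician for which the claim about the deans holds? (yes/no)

Yes

That reading corresponds to *a mathematician* > *every dean*.
Nothing needs to raise for *a mathematician* > *every dean*, so no island constraint is at stake.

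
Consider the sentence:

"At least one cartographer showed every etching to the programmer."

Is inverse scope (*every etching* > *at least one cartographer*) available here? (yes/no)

*every etching* is the matrix object and *at least one cartographer* the matrix subject; the two are clausemates.
No island intervenes, so both surface and inverse scope are derivable.

Yes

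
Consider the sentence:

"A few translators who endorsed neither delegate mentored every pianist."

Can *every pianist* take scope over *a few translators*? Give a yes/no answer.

Yes

Although the sentence contains a relative clause (*who endorsed neither delegate*), *every pianist* is outside it, in the matrix VP.
With no island boundary between them, the object can take inverse scope over the subject via ordinary QR within the clause.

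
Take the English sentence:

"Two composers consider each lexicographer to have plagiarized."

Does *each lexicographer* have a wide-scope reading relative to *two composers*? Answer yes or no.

Yes

ECM infinitives lack a CP barrier, so *each lexicographer* can QR over the matrix subject *two composers*.
QR within a single clause is free, so the lower quantifier may take scope over the higher one.
Both orderings are possible: *two composers* > *each lexicographer* and *each lexicographer* > *two composers*.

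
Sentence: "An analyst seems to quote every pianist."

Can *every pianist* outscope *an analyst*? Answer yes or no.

Yes

Raising constructions are monoclausal for scope purposes; *every pianist* is not separated from *an analyst* by any island.
Ordinary QR to a clause-peripheral position gives the wide-scope LF for the lower DP.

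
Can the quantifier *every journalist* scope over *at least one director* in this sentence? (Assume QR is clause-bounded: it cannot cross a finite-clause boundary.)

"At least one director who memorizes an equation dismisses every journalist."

Yes

*every journalist* is a matrix argument; only *at least one director* is modified by the relative clause *who memorizes an equation*, so the RC island is irrelevant to the target quantifier.
QR within a single clause is free, so the lower quantifier may take scope over the higher one.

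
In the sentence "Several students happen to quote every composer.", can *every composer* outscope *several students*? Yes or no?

*every composer* is inside a raising infinitive, which is transparent to QR (no CP barrier), so it behaves as a matrix argument.
Ordinary QR to a clause-peripheral position gives the wide-scope LF for the lower DP.

Yes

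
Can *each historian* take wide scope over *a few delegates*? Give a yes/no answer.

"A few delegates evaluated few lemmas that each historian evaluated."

No

*each historian* occurs within the relative clause *that each historian evaluated* modifying *few lemmas*.
The relative clause forms an island for QR, so the quantifier is confined to the head noun's restrictor.
*each historian* is confined to the island and cannot take scope over *a few delegates*.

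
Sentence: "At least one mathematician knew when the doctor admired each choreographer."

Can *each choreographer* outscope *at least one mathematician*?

No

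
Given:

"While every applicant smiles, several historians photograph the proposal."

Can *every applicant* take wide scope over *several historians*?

No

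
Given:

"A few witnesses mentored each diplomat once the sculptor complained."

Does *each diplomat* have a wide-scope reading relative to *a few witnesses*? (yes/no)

Yes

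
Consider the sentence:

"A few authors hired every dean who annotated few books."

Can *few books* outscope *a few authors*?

No

The target quantifier *few books* is part of the relative clause *who annotated few books* modifying *every dean*.
A relative clause is a scope island — quantifier raising cannot cross its boundary.
So *few books* cannot raise high enough to outscope *a few authors*; only the surface ordering *a few authors* > *few books* is available.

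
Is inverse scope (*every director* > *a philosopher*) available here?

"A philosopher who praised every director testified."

No

*every director* is embedded in the relative clause *who praised every director*.
Relative clauses block scope extraction: QR cannot target a position outside the modified NP.
There is no licit LF on which *every director* c-commands *a philosopher*.
(Only the surface reading survives: one fixed philosopher with respect to all the relevant directors.)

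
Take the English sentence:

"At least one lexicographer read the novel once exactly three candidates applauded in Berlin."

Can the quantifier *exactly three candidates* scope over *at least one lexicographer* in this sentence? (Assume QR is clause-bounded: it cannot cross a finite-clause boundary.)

No

*exactly three candidates* occurs within the adjunct clause *once exactly three candidates applauded in Berlin*.
Adjunct clauses are scope islands: a quantifier inside an adjunct cannot raise into the matrix clause.
The inverse ordering *exactly three candidates* > *at least one lexicographer* is therefore underivable.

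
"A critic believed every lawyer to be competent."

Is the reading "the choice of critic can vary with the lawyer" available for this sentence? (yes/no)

The described interpretation is the *every lawyer* > *a critic* scoping.
ECM infinitives lack a CP barrier, so *every lawyer* can QR over the matrix subject *a critic*.
Ordinary QR to a clause-peripheral position gives the wide-scope LF for the lower DP.

Yes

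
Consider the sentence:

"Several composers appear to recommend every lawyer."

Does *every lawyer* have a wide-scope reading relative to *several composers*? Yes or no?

Raising constructions are monoclausal for scope purposes; *every lawyer* is not separated from *several composers* by any island.
Ordinary QR to a clause-peripheral position gives the wide-scope LF for the lower DP.

Yes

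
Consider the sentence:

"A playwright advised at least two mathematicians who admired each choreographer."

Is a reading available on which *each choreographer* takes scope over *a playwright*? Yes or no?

No

The DP *each choreographer* is contained in the relative clause *who admired each choreographer* modifying *at least two mathematicians*.
QR out of a relative clause is ruled out by the relative-clause island constraint.
Hence only narrow scope for *each choreographer* (under *a playwright*) survives.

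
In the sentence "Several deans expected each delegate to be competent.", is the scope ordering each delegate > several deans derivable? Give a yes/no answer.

*each delegate* is an ECM subject; ECM complements are not islands, and the embedded quantifier may take matrix scope.
Nothing blocks QR of the lower DP to a position above the higher one, so inverse scope is available.

Yes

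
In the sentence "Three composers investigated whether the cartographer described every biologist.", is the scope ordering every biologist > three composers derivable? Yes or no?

No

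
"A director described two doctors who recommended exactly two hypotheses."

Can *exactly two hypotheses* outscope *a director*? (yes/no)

No

*exactly two hypotheses* sits inside the relative clause *who recommended exactly two hypotheses* modifying *two doctors*.
A relative clause is a scope island — quantifier raising cannot cross its boundary.
Hence only narrow scope for *exactly two hypotheses* (under *a director*) survives.
(Only the surface reading survives: one fixed director with respect to all the relevant hypotheses.)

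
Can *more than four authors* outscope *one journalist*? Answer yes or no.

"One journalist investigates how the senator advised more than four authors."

Structurally, *more than four authors* is inside the embedded question *how the senator advised more than four authors*.
Embedded questions are wh-islands: a quantifier inside an indirect question cannot QR into the matrix clause.
The inverse ordering *more than four authors* > *one journalist* is therefore underivable.
(Only the surface reading survives: one fixed journalist with respect to all the relevant authors.)

No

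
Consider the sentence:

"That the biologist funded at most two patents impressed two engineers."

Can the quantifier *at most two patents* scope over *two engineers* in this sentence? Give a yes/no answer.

No

*at most two patents* is embedded in the sentential subject *that the biologist funded at most two patents*.
The subject-island constraint blocks QR out of a clausal subject.
*at most two patents* > *two engineers* would require crossing that boundary, which is illicit.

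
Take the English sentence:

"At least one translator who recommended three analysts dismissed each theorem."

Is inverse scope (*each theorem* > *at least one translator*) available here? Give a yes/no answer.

*each theorem* is a matrix argument; only *at least one translator* is modified by the relative clause *who recommended three analysts*, so the RC island is irrelevant to the target quantifier.
No island intervenes, so both surface and inverse scope are derivable.

Yes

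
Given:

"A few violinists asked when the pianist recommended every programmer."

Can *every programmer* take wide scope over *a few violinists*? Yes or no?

The target quantifier *every programmer* is part of the embedded question *when the pianist recommended every programmer*.
QR across an interrogative CP boundary is ruled out as a wh-island violation.
The inverse ordering *every programmer* > *a few violinists* is therefore underivable.

No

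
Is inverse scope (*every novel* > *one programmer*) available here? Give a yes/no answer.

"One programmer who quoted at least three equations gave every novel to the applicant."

Yes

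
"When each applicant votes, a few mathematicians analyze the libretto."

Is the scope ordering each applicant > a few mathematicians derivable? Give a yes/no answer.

Structurally, *each applicant* is inside the adjunct clause *when each applicant votes*.
Adjunct clauses are scope islands: a quantifier inside an adjunct cannot raise into the matrix clause.
The ordering *each applicant* > *a few mathematicians* is therefore underivable.

No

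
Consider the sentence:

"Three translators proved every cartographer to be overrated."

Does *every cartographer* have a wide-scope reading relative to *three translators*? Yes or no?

Yes

*every cartographer* is an ECM subject; ECM complements are not islands, and the embedded quantifier may take matrix scope.
No island intervenes, so both surface and inverse scope are derivable.
The sentence is scopally ambiguous between *three translators* > *every cartographer* and *every cartographer* > *three translators*.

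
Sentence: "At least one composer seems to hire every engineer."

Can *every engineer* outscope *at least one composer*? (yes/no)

Yes

Raising constructions are monoclausal for scope purposes; *every engineer* is not separated from *at least one composer* by any island.
QR within a single clause is free, so the lower quantifier may take scope over the higher one.
Both orderings are possible: *at least one composer* > *every engineer* and *every engineer* > *at least one composer*.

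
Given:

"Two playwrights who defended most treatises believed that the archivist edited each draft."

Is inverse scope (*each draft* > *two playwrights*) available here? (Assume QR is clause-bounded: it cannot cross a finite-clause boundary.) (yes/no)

No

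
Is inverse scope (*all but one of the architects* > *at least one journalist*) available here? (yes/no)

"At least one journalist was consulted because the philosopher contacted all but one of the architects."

No

*all but one of the architects* sits inside the adjunct clause *because the philosopher contacted all but one of the architects*.
Since the clause is an adjunct (not a complement), the Adjunct Condition blocks QR across its edge.
The inverse ordering *all but one of the architects* > *at least one journalist* is therefore underivable.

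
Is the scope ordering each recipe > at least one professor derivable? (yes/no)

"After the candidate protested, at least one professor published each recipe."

Neither queried DP is inside the adjunct, so the adjunct-island constraint does not apply.
Nothing blocks QR of the lower DP to a position above the higher one, so inverse scope is available.

Yes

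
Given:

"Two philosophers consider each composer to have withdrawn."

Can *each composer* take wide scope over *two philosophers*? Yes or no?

Yes

This is an ECM construction: *each composer* is the infinitival subject, Case-marked by the matrix verb, and the infinitive is transparent for QR.
QR within a single clause is free, so the lower quantifier may take scope over the higher one.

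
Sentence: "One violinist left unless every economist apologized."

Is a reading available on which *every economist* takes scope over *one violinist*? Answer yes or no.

The target quantifier *every economist* is part of the adjunct clause *unless every economist apologized*.
Since the clause is an adjunct (not a complement), the Adjunct Condition blocks QR across its edge.
The inverse ordering *every economist* > *one violinist* is therefore underivable.
(Only the surface reading survives: one fixed violinist with respect to all the relevant economists.)

No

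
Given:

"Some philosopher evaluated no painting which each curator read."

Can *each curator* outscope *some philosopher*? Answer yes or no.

No

*each curator* sits inside the relative clause *which each curator read* modifying *no painting*.
A relative clause is a scope island — quantifier raising cannot cross its boundary.
The inverse ordering *each curator* > *some philosopher* is therefore underivable.
(Only the surface reading survives: one fixed philosopher with respect to all the relevant curators.)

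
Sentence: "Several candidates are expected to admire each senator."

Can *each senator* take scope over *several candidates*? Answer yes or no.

*each senator* is inside a raising infinitive, which is transparent to QR (no CP barrier), so it behaves as a matrix argument.
Nothing blocks QR of the lower DP to a position above the higher one, so inverse scope is available.

Yes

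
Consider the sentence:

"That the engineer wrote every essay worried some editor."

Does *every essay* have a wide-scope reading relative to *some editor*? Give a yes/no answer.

Structurally, *every essay* is inside the sentential subject *that the engineer wrote every essay*.
The subject-island constraint blocks QR out of a clausal subject.
So the wide-scope reading for *every essay* is blocked.

No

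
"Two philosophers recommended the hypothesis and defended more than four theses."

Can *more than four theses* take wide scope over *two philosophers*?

The DP *more than four theses* is contained in one conjunct of the coordinate structure (*defended more than four theses*).
A quantifier cannot raise out of one conjunct of a coordination across the whole coordinate structure — the CSC applies to QR.
*more than four theses* > *two philosophers* would require crossing that boundary, which is illicit.

No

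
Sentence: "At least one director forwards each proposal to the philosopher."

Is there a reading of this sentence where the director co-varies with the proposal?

That reading corresponds to *each proposal* > *at least one director*.
*each proposal* and *at least one director* are in the same minimal clause.
With no island boundary between them, the object can take inverse scope over the subject via ordinary QR within the clause.

Yes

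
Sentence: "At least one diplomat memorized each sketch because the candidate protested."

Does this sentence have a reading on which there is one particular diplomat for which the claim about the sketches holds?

The described interpretation is the *at least one diplomat* > *each sketch* scoping.
That is the surface-scope ordering, which is always one of the available readings — island constraints only ever restrict inverse scope.

Yes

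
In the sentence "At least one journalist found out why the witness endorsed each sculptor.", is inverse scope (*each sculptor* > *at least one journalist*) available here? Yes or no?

The DP *each sculptor* is contained in the embedded question *why the witness endorsed each sculptor*.
Embedded questions are wh-islands: a quantifier inside an indirect question cannot QR into the matrix clause.
So the wide-scope reading for *each sculptor* is blocked.
(Only the surface reading survives: one fixed journalist with respect to all the relevant sculptors.)

No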